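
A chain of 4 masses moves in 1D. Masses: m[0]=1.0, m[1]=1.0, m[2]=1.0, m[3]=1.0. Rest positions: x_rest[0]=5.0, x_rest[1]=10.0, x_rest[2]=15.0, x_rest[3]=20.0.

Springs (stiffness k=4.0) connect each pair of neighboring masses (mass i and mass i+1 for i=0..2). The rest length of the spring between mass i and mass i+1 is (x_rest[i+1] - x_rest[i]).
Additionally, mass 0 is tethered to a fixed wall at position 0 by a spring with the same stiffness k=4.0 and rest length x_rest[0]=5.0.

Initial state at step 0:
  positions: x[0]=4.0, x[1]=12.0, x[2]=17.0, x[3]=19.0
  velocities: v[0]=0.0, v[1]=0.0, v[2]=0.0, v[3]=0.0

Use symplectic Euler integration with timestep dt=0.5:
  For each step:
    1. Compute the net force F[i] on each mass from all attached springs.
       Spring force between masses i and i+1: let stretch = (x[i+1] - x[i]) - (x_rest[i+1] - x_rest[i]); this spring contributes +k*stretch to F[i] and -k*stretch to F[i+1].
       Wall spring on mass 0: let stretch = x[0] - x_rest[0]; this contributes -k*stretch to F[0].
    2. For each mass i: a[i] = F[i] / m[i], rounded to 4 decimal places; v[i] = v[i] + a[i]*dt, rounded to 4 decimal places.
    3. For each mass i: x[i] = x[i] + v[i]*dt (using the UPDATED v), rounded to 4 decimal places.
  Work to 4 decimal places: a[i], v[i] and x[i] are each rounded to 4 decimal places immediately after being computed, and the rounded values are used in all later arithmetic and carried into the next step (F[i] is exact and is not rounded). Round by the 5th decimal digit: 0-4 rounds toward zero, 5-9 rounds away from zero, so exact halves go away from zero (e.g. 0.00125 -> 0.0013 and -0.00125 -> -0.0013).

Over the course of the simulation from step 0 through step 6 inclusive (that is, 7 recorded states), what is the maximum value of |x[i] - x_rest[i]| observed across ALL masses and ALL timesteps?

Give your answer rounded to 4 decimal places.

Step 0: x=[4.0000 12.0000 17.0000 19.0000] v=[0.0000 0.0000 0.0000 0.0000]
Step 1: x=[8.0000 9.0000 14.0000 22.0000] v=[8.0000 -6.0000 -6.0000 6.0000]
Step 2: x=[5.0000 10.0000 14.0000 22.0000] v=[-6.0000 2.0000 0.0000 0.0000]
Step 3: x=[2.0000 10.0000 18.0000 19.0000] v=[-6.0000 0.0000 8.0000 -6.0000]
Step 4: x=[5.0000 10.0000 15.0000 20.0000] v=[6.0000 0.0000 -6.0000 2.0000]
Step 5: x=[8.0000 10.0000 12.0000 21.0000] v=[6.0000 0.0000 -6.0000 2.0000]
Step 6: x=[5.0000 10.0000 16.0000 18.0000] v=[-6.0000 0.0000 8.0000 -6.0000]
Max displacement = 3.0000

Answer: 3.0000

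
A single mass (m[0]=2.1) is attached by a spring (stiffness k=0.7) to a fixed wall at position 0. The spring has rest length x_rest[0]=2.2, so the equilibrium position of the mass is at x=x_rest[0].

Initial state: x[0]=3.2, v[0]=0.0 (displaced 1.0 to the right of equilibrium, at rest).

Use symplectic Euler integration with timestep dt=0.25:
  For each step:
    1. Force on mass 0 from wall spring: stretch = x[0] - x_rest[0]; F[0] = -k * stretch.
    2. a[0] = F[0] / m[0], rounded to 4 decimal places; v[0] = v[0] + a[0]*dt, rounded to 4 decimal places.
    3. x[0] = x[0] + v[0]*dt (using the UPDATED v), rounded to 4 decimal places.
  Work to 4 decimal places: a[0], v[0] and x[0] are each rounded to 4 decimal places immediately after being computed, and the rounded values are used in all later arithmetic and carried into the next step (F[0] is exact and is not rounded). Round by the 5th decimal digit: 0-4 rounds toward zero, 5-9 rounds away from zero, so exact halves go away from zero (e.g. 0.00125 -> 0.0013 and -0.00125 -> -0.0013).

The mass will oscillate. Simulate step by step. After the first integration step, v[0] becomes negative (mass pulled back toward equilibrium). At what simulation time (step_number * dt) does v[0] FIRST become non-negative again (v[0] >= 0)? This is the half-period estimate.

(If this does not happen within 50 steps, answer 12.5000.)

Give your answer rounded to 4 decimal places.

Step 0: x=[3.2000] v=[0.0000]
Step 1: x=[3.1792] v=[-0.0833]
Step 2: x=[3.1380] v=[-0.1649]
Step 3: x=[3.0772] v=[-0.2431]
Step 4: x=[2.9982] v=[-0.3162]
Step 5: x=[2.9025] v=[-0.3827]
Step 6: x=[2.7922] v=[-0.4413]
Step 7: x=[2.6695] v=[-0.4907]
Step 8: x=[2.5371] v=[-0.5298]
Step 9: x=[2.3976] v=[-0.5579]
Step 10: x=[2.2540] v=[-0.5744]
Step 11: x=[2.1093] v=[-0.5789]
Step 12: x=[1.9665] v=[-0.5714]
Step 13: x=[1.8285] v=[-0.5520]
Step 14: x=[1.6982] v=[-0.5211]
Step 15: x=[1.5784] v=[-0.4793]
Step 16: x=[1.4715] v=[-0.4275]
Step 17: x=[1.3798] v=[-0.3668]
Step 18: x=[1.3052] v=[-0.2985]
Step 19: x=[1.2492] v=[-0.2239]
Step 20: x=[1.2130] v=[-0.1447]
Step 21: x=[1.1974] v=[-0.0625]
Step 22: x=[1.2027] v=[0.0211]
First v>=0 after going negative at step 22, time=5.5000

Answer: 5.5000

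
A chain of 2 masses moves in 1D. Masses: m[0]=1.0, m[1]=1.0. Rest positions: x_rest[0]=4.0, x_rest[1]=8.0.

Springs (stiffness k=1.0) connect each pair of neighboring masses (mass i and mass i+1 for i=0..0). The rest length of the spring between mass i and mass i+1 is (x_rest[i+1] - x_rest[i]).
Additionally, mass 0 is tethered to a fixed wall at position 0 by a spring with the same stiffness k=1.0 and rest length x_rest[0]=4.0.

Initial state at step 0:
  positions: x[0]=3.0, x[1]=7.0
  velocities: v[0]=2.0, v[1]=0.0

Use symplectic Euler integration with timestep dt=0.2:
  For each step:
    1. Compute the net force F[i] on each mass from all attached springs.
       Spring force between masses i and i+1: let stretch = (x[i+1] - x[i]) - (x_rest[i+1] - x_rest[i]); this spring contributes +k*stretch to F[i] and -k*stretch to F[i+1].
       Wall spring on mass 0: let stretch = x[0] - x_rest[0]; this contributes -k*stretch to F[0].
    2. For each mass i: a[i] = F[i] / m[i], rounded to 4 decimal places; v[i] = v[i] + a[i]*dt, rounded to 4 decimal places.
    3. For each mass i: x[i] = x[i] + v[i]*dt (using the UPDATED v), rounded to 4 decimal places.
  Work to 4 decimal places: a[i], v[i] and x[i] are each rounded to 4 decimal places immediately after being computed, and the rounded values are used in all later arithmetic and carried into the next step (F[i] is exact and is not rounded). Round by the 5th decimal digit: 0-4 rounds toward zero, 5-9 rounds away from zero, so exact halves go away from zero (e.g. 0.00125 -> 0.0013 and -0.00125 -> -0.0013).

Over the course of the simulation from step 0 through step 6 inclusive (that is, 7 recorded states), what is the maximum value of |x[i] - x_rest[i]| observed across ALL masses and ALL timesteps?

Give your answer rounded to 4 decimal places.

Step 0: x=[3.0000 7.0000] v=[2.0000 0.0000]
Step 1: x=[3.4400 7.0000] v=[2.2000 0.0000]
Step 2: x=[3.8848 7.0176] v=[2.2240 0.0880]
Step 3: x=[4.2995 7.0699] v=[2.0736 0.2614]
Step 4: x=[4.6531 7.1714] v=[1.7678 0.5073]
Step 5: x=[4.9213 7.3321] v=[1.3408 0.8036]
Step 6: x=[5.0890 7.5564] v=[0.8387 1.1214]
Max displacement = 1.0890

Answer: 1.0890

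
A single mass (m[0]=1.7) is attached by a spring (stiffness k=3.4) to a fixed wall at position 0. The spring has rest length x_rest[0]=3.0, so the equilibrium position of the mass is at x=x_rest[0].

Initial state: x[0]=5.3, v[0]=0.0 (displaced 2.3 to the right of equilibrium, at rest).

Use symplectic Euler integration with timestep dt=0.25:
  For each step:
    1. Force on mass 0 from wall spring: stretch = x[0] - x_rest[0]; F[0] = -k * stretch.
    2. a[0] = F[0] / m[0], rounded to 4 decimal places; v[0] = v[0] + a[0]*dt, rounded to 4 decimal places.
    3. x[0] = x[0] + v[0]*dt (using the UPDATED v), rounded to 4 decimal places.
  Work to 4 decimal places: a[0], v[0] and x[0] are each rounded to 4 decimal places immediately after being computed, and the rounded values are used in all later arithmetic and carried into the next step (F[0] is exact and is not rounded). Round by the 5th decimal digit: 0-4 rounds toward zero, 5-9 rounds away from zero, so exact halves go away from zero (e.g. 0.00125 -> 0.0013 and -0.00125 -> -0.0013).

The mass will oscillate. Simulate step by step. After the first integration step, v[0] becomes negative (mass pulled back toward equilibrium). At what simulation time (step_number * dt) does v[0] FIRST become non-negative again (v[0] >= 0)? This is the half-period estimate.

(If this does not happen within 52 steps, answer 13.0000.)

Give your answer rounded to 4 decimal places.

Answer: 2.2500

Derivation:
Step 0: x=[5.3000] v=[0.0000]
Step 1: x=[5.0125] v=[-1.1500]
Step 2: x=[4.4734] v=[-2.1563]
Step 3: x=[3.7502] v=[-2.8930]
Step 4: x=[2.9332] v=[-3.2681]
Step 5: x=[2.1245] v=[-3.2347]
Step 6: x=[1.4253] v=[-2.7970]
Step 7: x=[0.9229] v=[-2.0097]
Step 8: x=[0.6801] v=[-0.9712]
Step 9: x=[0.7273] v=[0.1888]
First v>=0 after going negative at step 9, time=2.2500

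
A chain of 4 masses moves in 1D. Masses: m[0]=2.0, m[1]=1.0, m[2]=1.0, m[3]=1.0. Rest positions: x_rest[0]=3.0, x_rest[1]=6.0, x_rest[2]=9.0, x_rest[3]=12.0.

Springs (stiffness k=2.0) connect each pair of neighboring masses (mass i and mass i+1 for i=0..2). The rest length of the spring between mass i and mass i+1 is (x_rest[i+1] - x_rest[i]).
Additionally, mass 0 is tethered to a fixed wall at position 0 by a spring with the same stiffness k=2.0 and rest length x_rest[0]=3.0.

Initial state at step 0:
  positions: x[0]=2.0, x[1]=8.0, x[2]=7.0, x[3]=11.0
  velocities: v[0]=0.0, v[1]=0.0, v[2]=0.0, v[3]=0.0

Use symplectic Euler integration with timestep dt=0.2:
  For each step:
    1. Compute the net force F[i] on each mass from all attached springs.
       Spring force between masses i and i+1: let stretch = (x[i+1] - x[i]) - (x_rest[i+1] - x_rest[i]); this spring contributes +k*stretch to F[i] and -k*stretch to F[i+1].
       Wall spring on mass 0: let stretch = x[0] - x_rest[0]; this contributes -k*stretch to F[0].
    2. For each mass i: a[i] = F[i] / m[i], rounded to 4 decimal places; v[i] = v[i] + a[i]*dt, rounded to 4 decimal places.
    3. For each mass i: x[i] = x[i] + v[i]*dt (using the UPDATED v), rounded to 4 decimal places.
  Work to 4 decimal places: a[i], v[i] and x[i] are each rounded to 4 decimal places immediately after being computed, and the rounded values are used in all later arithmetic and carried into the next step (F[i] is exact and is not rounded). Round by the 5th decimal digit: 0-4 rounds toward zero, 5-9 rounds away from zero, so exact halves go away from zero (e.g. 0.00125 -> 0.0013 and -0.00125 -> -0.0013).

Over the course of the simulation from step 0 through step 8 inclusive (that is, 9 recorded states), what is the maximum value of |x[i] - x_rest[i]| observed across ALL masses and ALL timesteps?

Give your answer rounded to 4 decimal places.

Step 0: x=[2.0000 8.0000 7.0000 11.0000] v=[0.0000 0.0000 0.0000 0.0000]
Step 1: x=[2.1600 7.4400 7.4000 10.9200] v=[0.8000 -2.8000 2.0000 -0.4000]
Step 2: x=[2.4448 6.4544 8.0848 10.7984] v=[1.4240 -4.9280 3.4240 -0.6080]
Step 3: x=[2.7922 5.2785 8.8563 10.6997] v=[1.7370 -5.8797 3.8573 -0.4934]
Step 4: x=[3.1274 4.1899 9.4890 10.6935] v=[1.6758 -5.4431 3.1635 -0.0308]
Step 5: x=[3.3800 3.4402 9.7941 10.8310] v=[1.2628 -3.7485 1.5257 0.6874]
Step 6: x=[3.4998 3.1940 9.6739 11.1255] v=[0.5988 -1.2310 -0.6011 1.4726]
Step 7: x=[3.4673 3.4907 9.1514 11.5439] v=[-0.1623 1.4833 -2.6124 2.0920]
Step 8: x=[3.2971 4.2383 8.3675 12.0109] v=[-0.8511 3.7382 -3.9197 2.3350]
Max displacement = 2.8060

Answer: 2.8060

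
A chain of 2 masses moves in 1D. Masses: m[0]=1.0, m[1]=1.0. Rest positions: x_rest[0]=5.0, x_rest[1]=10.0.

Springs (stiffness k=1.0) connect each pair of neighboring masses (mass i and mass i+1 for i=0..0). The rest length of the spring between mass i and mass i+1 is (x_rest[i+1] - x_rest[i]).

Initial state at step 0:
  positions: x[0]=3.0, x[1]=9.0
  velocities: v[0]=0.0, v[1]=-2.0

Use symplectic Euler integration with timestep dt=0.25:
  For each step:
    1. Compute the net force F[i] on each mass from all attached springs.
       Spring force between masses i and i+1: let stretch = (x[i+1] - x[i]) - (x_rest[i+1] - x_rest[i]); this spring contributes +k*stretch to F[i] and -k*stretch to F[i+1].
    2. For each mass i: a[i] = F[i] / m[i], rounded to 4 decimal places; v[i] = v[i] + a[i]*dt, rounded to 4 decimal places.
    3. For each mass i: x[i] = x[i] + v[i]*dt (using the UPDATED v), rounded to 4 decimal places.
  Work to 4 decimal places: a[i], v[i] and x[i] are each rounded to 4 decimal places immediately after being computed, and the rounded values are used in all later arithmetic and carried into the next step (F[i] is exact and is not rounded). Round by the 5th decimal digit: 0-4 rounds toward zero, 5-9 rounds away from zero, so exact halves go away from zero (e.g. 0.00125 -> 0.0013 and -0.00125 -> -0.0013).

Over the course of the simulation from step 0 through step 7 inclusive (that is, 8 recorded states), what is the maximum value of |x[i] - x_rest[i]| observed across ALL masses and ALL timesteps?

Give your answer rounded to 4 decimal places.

Step 0: x=[3.0000 9.0000] v=[0.0000 -2.0000]
Step 1: x=[3.0625 8.4375] v=[0.2500 -2.2500]
Step 2: x=[3.1485 7.8516] v=[0.3438 -2.3438]
Step 3: x=[3.2159 7.2842] v=[0.2696 -2.2696]
Step 4: x=[3.2251 6.7750] v=[0.0367 -2.0367]
Step 5: x=[3.1437 6.3565] v=[-0.3258 -1.6742]
Step 6: x=[2.9506 6.0497] v=[-0.7726 -1.2274]
Step 7: x=[2.6387 5.8617] v=[-1.2478 -0.7522]
Max displacement = 4.1383

Answer: 4.1383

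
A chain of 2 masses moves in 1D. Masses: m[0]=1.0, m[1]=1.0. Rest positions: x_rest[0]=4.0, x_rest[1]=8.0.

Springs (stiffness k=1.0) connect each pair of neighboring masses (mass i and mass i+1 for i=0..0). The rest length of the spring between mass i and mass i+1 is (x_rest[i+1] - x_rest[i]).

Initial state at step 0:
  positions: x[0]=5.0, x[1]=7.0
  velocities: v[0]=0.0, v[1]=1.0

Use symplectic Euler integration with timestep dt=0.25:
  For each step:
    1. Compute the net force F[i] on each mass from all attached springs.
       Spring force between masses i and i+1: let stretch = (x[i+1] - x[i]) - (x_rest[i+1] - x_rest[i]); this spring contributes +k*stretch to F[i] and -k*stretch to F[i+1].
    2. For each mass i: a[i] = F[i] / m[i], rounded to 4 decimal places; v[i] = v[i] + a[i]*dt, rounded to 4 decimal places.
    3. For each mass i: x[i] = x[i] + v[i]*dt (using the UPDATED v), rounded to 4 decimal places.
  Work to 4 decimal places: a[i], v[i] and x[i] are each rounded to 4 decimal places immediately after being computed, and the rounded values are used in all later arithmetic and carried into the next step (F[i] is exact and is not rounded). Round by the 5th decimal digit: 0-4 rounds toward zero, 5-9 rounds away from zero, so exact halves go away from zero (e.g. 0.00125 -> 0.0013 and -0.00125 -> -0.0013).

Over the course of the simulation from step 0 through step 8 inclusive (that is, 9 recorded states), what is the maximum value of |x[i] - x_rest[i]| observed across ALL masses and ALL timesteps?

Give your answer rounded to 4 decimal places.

Answer: 2.1144

Derivation:
Step 0: x=[5.0000 7.0000] v=[0.0000 1.0000]
Step 1: x=[4.8750 7.3750] v=[-0.5000 1.5000]
Step 2: x=[4.6563 7.8438] v=[-0.8750 1.8750]
Step 3: x=[4.3868 8.3633] v=[-1.0781 2.0781]
Step 4: x=[4.1158 8.8843] v=[-1.0840 2.0840]
Step 5: x=[3.8928 9.3573] v=[-0.8919 1.8919]
Step 6: x=[3.7614 9.7388] v=[-0.5258 1.5258]
Step 7: x=[3.7535 9.9967] v=[-0.0315 1.0315]
Step 8: x=[3.8858 10.1144] v=[0.5293 0.4707]
Max displacement = 2.1144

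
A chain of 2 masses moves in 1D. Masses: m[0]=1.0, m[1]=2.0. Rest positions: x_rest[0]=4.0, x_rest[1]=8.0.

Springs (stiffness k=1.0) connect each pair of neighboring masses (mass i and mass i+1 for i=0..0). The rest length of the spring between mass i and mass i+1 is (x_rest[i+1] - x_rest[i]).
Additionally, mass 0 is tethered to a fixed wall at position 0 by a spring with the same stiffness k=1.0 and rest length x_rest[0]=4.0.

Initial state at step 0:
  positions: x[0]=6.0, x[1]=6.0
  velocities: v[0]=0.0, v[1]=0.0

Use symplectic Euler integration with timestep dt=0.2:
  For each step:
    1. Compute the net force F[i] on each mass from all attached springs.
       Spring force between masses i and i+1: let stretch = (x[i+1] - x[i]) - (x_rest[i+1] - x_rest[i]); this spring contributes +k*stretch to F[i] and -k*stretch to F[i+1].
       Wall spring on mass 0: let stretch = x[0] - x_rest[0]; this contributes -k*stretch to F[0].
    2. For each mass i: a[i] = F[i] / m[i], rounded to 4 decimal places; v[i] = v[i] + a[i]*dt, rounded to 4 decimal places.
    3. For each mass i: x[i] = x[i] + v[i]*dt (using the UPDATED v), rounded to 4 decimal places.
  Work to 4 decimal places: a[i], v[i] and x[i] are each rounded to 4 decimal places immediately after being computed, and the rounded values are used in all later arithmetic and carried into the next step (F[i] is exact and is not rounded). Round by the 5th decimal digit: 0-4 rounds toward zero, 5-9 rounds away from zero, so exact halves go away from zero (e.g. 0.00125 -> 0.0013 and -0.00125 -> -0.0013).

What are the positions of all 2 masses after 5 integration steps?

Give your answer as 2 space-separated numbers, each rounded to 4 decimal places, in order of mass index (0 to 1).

Step 0: x=[6.0000 6.0000] v=[0.0000 0.0000]
Step 1: x=[5.7600 6.0800] v=[-1.2000 0.4000]
Step 2: x=[5.3024 6.2336] v=[-2.2880 0.7680]
Step 3: x=[4.6700 6.4486] v=[-3.1622 1.0749]
Step 4: x=[3.9219 6.7080] v=[-3.7405 1.2970]
Step 5: x=[3.1284 6.9917] v=[-3.9677 1.4184]

Answer: 3.1284 6.9917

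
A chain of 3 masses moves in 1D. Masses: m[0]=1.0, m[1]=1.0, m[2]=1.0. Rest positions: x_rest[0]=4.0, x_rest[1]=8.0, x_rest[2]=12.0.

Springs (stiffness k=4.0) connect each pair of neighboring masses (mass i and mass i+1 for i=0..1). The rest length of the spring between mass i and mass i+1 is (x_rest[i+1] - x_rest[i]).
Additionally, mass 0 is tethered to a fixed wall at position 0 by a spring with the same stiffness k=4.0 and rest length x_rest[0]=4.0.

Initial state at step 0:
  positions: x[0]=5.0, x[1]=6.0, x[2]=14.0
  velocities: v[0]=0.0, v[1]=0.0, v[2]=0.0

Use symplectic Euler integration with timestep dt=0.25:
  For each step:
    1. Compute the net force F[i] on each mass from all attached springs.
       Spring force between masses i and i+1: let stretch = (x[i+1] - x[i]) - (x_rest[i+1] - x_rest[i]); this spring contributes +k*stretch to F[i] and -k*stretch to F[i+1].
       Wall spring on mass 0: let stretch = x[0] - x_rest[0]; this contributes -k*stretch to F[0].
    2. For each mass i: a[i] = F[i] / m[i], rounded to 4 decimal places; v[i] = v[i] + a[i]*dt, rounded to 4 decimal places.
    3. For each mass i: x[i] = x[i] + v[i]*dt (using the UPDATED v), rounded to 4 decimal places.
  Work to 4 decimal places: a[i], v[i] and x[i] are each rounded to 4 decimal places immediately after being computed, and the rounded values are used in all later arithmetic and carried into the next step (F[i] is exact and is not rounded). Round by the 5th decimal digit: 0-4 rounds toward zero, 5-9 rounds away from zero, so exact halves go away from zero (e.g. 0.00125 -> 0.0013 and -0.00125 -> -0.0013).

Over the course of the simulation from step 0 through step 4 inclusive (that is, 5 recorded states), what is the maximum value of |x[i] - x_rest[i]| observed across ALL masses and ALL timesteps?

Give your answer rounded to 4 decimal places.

Step 0: x=[5.0000 6.0000 14.0000] v=[0.0000 0.0000 0.0000]
Step 1: x=[4.0000 7.7500 13.0000] v=[-4.0000 7.0000 -4.0000]
Step 2: x=[2.9375 9.8750 11.6875] v=[-4.2500 8.5000 -5.2500]
Step 3: x=[2.8750 10.7188 10.9219] v=[-0.2500 3.3750 -3.0625]
Step 4: x=[4.0547 9.6524 11.1055] v=[4.7188 -4.2657 0.7344]
Max displacement = 2.7188

Answer: 2.7188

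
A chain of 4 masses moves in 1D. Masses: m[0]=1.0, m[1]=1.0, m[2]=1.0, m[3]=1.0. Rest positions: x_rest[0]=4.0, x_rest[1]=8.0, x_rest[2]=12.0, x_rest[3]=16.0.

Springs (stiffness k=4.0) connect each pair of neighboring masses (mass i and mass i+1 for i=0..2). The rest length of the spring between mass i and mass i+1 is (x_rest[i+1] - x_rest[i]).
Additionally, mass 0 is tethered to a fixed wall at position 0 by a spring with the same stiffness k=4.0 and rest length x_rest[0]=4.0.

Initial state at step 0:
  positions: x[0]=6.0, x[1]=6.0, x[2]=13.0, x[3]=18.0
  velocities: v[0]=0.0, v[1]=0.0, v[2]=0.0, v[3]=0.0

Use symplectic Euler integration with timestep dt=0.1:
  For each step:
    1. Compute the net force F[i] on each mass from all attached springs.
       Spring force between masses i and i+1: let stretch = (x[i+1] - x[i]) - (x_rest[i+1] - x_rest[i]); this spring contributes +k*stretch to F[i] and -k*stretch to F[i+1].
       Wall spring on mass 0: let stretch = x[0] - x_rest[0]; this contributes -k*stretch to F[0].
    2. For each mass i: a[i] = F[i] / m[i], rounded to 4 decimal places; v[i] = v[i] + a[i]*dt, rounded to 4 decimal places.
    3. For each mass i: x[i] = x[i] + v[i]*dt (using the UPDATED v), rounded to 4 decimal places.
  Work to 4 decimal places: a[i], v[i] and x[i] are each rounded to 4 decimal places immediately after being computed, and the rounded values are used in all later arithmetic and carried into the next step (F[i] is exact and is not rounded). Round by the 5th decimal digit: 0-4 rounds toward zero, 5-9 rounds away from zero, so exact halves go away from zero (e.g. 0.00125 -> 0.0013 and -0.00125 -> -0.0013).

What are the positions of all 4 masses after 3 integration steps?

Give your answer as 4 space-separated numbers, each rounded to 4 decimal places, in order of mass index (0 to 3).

Step 0: x=[6.0000 6.0000 13.0000 18.0000] v=[0.0000 0.0000 0.0000 0.0000]
Step 1: x=[5.7600 6.2800 12.9200 17.9600] v=[-2.4000 2.8000 -0.8000 -0.4000]
Step 2: x=[5.3104 6.8048 12.7760 17.8784] v=[-4.4960 5.2480 -1.4400 -0.8160]
Step 3: x=[4.7082 7.5087 12.5973 17.7527] v=[-6.0224 7.0387 -1.7875 -1.2570]

Answer: 4.7082 7.5087 12.5973 17.7527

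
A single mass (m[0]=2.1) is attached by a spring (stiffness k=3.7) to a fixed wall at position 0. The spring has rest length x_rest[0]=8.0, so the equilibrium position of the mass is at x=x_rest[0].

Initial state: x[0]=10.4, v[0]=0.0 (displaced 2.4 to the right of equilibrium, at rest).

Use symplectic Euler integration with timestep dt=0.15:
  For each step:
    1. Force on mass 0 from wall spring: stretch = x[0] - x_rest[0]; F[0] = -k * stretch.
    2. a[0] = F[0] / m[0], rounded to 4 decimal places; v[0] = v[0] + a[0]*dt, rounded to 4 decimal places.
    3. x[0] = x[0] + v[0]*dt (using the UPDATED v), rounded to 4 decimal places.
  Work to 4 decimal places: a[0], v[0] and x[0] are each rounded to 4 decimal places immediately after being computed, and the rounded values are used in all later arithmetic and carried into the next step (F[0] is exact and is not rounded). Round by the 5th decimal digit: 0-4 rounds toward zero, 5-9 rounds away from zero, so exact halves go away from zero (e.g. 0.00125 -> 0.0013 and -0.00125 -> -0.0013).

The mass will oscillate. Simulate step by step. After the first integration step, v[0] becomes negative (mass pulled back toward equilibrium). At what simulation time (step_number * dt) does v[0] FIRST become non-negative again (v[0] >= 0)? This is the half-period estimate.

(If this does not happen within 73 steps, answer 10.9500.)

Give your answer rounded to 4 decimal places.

Answer: 2.4000

Derivation:
Step 0: x=[10.4000] v=[0.0000]
Step 1: x=[10.3049] v=[-0.6343]
Step 2: x=[10.1184] v=[-1.2435]
Step 3: x=[9.8479] v=[-1.8034]
Step 4: x=[9.5041] v=[-2.2918]
Step 5: x=[9.1007] v=[-2.6893]
Step 6: x=[8.6537] v=[-2.9802]
Step 7: x=[8.1808] v=[-3.1530]
Step 8: x=[7.7007] v=[-3.2008]
Step 9: x=[7.2324] v=[-3.1217]
Step 10: x=[6.7946] v=[-2.9188]
Step 11: x=[6.4046] v=[-2.6002]
Step 12: x=[6.0778] v=[-2.1786]
Step 13: x=[5.8272] v=[-1.6706]
Step 14: x=[5.6627] v=[-1.0964]
Step 15: x=[5.5909] v=[-0.4787]
Step 16: x=[5.6146] v=[0.1580]
First v>=0 after going negative at step 16, time=2.4000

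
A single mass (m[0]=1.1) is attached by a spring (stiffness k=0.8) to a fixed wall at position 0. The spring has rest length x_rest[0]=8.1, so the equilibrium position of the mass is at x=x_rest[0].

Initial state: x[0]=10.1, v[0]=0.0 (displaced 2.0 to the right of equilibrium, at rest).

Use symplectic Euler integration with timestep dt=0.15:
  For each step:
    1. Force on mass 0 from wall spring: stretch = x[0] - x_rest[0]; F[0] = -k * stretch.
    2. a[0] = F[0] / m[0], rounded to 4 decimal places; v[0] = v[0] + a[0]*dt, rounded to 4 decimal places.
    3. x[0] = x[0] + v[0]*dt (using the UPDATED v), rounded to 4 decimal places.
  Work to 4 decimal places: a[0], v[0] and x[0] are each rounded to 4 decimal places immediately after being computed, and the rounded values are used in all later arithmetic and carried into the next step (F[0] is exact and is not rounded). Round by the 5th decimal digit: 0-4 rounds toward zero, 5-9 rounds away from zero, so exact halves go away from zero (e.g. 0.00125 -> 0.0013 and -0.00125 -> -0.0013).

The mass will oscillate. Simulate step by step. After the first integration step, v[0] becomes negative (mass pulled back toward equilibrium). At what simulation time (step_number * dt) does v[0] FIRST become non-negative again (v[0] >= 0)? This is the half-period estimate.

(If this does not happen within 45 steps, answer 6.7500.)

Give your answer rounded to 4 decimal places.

Answer: 3.7500

Derivation:
Step 0: x=[10.1000] v=[0.0000]
Step 1: x=[10.0673] v=[-0.2182]
Step 2: x=[10.0024] v=[-0.4328]
Step 3: x=[9.9064] v=[-0.6403]
Step 4: x=[9.7808] v=[-0.8374]
Step 5: x=[9.6277] v=[-1.0208]
Step 6: x=[9.4496] v=[-1.1875]
Step 7: x=[9.2494] v=[-1.3347]
Step 8: x=[9.0304] v=[-1.4601]
Step 9: x=[8.7962] v=[-1.5616]
Step 10: x=[8.5506] v=[-1.6375]
Step 11: x=[8.2976] v=[-1.6867]
Step 12: x=[8.0414] v=[-1.7083]
Step 13: x=[7.7861] v=[-1.7019]
Step 14: x=[7.5359] v=[-1.6677]
Step 15: x=[7.2950] v=[-1.6062]
Step 16: x=[7.0672] v=[-1.5184]
Step 17: x=[6.8563] v=[-1.4057]
Step 18: x=[6.6658] v=[-1.2700]
Step 19: x=[6.4988] v=[-1.1135]
Step 20: x=[6.3580] v=[-0.9388]
Step 21: x=[6.2457] v=[-0.7488]
Step 22: x=[6.1637] v=[-0.5465]
Step 23: x=[6.1134] v=[-0.3353]
Step 24: x=[6.0956] v=[-0.1186]
Step 25: x=[6.1106] v=[0.1001]
First v>=0 after going negative at step 25, time=3.7500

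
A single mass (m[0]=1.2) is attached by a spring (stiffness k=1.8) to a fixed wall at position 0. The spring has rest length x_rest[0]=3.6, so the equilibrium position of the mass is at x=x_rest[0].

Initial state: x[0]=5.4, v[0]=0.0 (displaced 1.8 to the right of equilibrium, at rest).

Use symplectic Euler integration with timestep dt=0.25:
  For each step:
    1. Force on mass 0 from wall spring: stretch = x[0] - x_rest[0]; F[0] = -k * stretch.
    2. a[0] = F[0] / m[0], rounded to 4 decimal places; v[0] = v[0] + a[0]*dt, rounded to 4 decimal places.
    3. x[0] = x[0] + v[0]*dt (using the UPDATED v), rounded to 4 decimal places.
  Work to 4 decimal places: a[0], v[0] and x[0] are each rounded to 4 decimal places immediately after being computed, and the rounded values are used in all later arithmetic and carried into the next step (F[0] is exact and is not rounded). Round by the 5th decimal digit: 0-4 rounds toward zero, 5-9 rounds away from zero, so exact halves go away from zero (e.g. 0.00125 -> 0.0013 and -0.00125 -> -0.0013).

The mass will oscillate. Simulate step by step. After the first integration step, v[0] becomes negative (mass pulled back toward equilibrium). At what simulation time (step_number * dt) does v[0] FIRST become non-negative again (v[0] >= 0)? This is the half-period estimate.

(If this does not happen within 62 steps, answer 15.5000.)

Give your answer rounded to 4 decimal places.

Answer: 2.7500

Derivation:
Step 0: x=[5.4000] v=[0.0000]
Step 1: x=[5.2313] v=[-0.6750]
Step 2: x=[4.9096] v=[-1.2868]
Step 3: x=[4.4651] v=[-1.7779]
Step 4: x=[3.9395] v=[-2.1023]
Step 5: x=[3.3821] v=[-2.2296]
Step 6: x=[2.8451] v=[-2.1479]
Step 7: x=[2.3789] v=[-1.8648]
Step 8: x=[2.0272] v=[-1.4069]
Step 9: x=[1.8229] v=[-0.8171]
Step 10: x=[1.7852] v=[-0.1507]
Step 11: x=[1.9177] v=[0.5299]
First v>=0 after going negative at step 11, time=2.7500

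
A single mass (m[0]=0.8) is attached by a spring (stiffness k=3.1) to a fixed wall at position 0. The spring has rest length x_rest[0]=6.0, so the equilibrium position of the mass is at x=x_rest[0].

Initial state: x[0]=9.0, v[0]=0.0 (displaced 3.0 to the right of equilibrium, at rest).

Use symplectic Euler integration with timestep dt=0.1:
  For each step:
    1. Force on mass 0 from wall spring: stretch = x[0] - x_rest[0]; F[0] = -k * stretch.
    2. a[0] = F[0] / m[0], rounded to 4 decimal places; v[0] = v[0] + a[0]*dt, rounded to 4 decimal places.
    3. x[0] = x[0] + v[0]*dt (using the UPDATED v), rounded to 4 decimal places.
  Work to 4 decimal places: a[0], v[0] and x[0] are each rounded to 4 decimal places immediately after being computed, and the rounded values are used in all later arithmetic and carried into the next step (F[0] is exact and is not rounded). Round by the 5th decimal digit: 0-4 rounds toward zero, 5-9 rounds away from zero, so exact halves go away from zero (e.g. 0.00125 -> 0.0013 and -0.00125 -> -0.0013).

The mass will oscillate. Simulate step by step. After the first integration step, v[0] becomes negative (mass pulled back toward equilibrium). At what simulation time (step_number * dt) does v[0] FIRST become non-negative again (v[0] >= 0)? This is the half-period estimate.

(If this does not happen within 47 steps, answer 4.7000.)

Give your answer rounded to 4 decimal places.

Step 0: x=[9.0000] v=[0.0000]
Step 1: x=[8.8838] v=[-1.1625]
Step 2: x=[8.6558] v=[-2.2800]
Step 3: x=[8.3249] v=[-3.3091]
Step 4: x=[7.9039] v=[-4.2100]
Step 5: x=[7.4091] v=[-4.9478]
Step 6: x=[6.8597] v=[-5.4938]
Step 7: x=[6.2770] v=[-5.8269]
Step 8: x=[5.6836] v=[-5.9342]
Step 9: x=[5.1024] v=[-5.8116]
Step 10: x=[4.5560] v=[-5.4638]
Step 11: x=[4.0656] v=[-4.9043]
Step 12: x=[3.6501] v=[-4.1547]
Step 13: x=[3.3257] v=[-3.2441]
Step 14: x=[3.1049] v=[-2.2078]
Step 15: x=[2.9963] v=[-1.0860]
Step 16: x=[3.0041] v=[0.0779]
First v>=0 after going negative at step 16, time=1.6000

Answer: 1.6000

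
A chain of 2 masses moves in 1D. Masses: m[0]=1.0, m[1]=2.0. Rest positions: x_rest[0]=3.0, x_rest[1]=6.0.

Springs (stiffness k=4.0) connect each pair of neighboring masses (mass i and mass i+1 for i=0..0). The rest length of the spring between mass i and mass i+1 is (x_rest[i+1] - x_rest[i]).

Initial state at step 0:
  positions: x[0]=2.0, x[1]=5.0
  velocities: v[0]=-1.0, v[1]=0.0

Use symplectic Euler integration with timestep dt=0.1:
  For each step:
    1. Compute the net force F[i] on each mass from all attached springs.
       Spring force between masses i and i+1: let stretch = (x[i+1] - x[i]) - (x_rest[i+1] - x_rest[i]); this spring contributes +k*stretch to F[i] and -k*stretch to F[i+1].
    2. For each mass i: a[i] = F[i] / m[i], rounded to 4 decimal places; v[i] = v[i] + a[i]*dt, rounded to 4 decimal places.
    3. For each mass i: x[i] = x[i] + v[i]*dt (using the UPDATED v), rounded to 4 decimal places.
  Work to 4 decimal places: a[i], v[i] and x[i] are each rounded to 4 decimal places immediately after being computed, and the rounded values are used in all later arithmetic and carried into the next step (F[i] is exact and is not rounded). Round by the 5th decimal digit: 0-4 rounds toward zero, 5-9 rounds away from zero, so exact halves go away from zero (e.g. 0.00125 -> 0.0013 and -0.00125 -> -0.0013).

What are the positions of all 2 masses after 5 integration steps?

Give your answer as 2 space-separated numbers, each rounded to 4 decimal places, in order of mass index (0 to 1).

Step 0: x=[2.0000 5.0000] v=[-1.0000 0.0000]
Step 1: x=[1.9000 5.0000] v=[-1.0000 0.0000]
Step 2: x=[1.8040 4.9980] v=[-0.9600 -0.0200]
Step 3: x=[1.7158 4.9921] v=[-0.8824 -0.0588]
Step 4: x=[1.6386 4.9807] v=[-0.7719 -0.1141]
Step 5: x=[1.5751 4.9625] v=[-0.6351 -0.1825]

Answer: 1.5751 4.9625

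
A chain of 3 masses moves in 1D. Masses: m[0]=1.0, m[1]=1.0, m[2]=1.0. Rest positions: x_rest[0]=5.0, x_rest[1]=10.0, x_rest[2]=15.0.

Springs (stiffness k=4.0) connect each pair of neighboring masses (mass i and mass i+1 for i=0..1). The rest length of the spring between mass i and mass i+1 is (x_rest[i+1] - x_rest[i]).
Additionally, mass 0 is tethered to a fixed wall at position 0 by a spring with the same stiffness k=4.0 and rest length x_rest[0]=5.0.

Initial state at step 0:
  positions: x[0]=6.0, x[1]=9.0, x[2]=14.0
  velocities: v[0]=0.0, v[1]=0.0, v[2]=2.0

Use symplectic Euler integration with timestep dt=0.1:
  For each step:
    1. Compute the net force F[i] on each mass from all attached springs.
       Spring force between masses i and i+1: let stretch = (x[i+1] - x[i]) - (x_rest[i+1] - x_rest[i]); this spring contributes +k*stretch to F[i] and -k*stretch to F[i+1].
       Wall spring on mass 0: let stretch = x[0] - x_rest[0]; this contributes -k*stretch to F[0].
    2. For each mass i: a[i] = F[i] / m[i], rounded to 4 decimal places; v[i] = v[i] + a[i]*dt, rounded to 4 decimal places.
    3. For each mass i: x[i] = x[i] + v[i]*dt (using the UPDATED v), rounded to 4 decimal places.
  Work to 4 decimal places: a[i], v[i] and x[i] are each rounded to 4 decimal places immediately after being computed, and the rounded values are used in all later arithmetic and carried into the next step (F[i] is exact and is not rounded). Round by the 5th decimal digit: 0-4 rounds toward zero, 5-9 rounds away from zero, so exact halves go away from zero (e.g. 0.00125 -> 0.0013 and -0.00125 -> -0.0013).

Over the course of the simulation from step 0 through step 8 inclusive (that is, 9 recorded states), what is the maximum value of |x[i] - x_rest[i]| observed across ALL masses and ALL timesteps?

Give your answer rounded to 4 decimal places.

Step 0: x=[6.0000 9.0000 14.0000] v=[0.0000 0.0000 2.0000]
Step 1: x=[5.8800 9.0800 14.2000] v=[-1.2000 0.8000 2.0000]
Step 2: x=[5.6528 9.2368 14.3952] v=[-2.2720 1.5680 1.9520]
Step 3: x=[5.3429 9.4566 14.5841] v=[-3.0995 2.1978 1.8886]
Step 4: x=[4.9838 9.7169 14.7679] v=[-3.5912 2.6033 1.8376]
Step 5: x=[4.6147 9.9900 14.9496] v=[-3.6915 2.7305 1.8172]
Step 6: x=[4.2760 10.2464 15.1329] v=[-3.3873 2.5642 1.8334]
Step 7: x=[4.0051 10.4595 15.3208] v=[-2.7095 2.1306 1.8788]
Step 8: x=[3.8321 10.6088 15.5142] v=[-1.7298 1.4934 1.9343]
Max displacement = 1.1679

Answer: 1.1679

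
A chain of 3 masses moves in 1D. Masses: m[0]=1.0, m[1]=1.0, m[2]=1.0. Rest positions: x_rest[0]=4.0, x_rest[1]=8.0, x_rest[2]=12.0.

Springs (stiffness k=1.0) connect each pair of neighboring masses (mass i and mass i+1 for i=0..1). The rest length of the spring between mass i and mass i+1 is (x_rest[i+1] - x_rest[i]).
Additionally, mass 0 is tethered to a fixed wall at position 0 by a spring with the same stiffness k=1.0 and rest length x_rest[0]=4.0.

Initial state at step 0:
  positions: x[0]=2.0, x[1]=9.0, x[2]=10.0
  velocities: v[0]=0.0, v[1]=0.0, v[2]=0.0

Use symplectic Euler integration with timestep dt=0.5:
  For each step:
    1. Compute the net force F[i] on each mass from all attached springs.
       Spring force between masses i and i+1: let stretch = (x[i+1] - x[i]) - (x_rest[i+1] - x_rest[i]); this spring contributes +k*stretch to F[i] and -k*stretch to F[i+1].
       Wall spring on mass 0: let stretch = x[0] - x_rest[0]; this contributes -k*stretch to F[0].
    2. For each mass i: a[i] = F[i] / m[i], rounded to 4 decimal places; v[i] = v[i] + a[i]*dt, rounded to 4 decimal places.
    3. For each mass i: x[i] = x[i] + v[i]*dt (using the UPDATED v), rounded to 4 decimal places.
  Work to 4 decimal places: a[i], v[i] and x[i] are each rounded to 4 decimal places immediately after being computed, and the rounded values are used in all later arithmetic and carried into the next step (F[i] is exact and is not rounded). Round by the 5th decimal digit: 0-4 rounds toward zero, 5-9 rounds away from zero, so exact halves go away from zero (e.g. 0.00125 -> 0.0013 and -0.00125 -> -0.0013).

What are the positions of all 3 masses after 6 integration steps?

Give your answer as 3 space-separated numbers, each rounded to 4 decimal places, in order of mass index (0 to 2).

Step 0: x=[2.0000 9.0000 10.0000] v=[0.0000 0.0000 0.0000]
Step 1: x=[3.2500 7.5000 10.7500] v=[2.5000 -3.0000 1.5000]
Step 2: x=[4.7500 5.7500 11.6875] v=[3.0000 -3.5000 1.8750]
Step 3: x=[5.3125 5.2344 12.1407] v=[1.1250 -1.0313 0.9063]
Step 4: x=[4.5274 6.4649 11.8673] v=[-1.5703 2.4609 -0.5469]
Step 5: x=[3.0948 8.5616 11.2433] v=[-2.8653 4.1934 -1.2481]
Step 6: x=[2.2552 9.9621 10.9488] v=[-1.6793 2.8009 -0.5890]

Answer: 2.2552 9.9621 10.9488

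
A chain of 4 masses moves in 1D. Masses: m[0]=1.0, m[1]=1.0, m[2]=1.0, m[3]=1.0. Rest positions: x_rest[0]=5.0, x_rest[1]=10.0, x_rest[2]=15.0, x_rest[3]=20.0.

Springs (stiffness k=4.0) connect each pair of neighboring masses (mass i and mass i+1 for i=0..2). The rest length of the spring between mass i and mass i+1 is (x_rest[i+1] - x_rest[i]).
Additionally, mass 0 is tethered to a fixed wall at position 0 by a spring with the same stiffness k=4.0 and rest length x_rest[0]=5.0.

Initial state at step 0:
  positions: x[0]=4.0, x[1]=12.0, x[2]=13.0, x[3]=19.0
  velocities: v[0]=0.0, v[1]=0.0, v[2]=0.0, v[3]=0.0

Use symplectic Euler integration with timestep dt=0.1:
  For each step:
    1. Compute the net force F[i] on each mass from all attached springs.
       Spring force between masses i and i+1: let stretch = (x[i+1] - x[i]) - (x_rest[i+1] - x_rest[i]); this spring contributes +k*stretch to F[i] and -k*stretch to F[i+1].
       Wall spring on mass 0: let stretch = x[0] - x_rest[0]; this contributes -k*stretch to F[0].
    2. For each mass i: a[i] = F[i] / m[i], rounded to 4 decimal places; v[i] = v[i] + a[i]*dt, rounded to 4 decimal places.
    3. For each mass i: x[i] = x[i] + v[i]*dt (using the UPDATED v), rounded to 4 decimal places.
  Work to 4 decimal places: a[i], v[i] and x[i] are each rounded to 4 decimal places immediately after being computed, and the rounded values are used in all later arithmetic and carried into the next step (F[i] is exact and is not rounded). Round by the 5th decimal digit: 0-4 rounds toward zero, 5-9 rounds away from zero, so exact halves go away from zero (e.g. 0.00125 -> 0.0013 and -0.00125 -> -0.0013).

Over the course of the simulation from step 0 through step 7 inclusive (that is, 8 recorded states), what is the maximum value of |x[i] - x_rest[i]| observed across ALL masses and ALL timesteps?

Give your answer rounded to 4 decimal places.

Answer: 2.1547

Derivation:
Step 0: x=[4.0000 12.0000 13.0000 19.0000] v=[0.0000 0.0000 0.0000 0.0000]
Step 1: x=[4.1600 11.7200 13.2000 18.9600] v=[1.6000 -2.8000 2.0000 -0.4000]
Step 2: x=[4.4560 11.1968 13.5712 18.8896] v=[2.9600 -5.2320 3.7120 -0.7040]
Step 3: x=[4.8434 10.4989 14.0602 18.8065] v=[3.8739 -6.9786 4.8896 -0.8314]
Step 4: x=[5.2633 9.7173 14.5966 18.7335] v=[4.1987 -7.8163 5.3636 -0.7299]
Step 5: x=[5.6508 8.9527 15.1033 18.6950] v=[3.8750 -7.6462 5.0666 -0.3847]
Step 6: x=[5.9443 8.3020 15.5076 18.7129] v=[2.9354 -6.5067 4.0430 0.1786]
Step 7: x=[6.0944 7.8453 15.7519 18.8026] v=[1.5008 -4.5675 2.4429 0.8965]
Max displacement = 2.1547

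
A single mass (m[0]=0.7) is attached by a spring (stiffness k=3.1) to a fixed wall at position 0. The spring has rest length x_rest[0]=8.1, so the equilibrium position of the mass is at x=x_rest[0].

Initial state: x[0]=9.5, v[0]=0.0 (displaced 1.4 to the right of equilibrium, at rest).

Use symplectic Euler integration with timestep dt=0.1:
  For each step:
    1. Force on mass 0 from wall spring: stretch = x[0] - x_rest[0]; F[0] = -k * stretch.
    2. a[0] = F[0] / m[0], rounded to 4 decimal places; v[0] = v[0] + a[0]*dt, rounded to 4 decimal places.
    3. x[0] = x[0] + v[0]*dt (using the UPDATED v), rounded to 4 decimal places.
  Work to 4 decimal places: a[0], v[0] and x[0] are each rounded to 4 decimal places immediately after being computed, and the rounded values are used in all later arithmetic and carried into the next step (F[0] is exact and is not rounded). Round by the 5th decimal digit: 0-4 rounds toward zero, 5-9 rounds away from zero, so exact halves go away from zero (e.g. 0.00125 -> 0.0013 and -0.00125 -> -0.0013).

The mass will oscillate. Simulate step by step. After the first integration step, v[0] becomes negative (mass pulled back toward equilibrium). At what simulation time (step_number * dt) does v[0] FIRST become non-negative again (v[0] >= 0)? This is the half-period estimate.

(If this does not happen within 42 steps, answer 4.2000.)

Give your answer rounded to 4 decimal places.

Step 0: x=[9.5000] v=[0.0000]
Step 1: x=[9.4380] v=[-0.6200]
Step 2: x=[9.3168] v=[-1.2125]
Step 3: x=[9.1417] v=[-1.7514]
Step 4: x=[8.9204] v=[-2.2127]
Step 5: x=[8.6628] v=[-2.5760]
Step 6: x=[8.3803] v=[-2.8252]
Step 7: x=[8.0854] v=[-2.9493]
Step 8: x=[7.7911] v=[-2.9428]
Step 9: x=[7.5105] v=[-2.8060]
Step 10: x=[7.2560] v=[-2.5449]
Step 11: x=[7.0389] v=[-2.1711]
Step 12: x=[6.8688] v=[-1.7012]
Step 13: x=[6.7532] v=[-1.1560]
Step 14: x=[6.6972] v=[-0.5596]
Step 15: x=[6.7034] v=[0.0616]
First v>=0 after going negative at step 15, time=1.5000

Answer: 1.5000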